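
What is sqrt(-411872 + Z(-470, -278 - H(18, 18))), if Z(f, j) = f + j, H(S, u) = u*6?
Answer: 2*I*sqrt(103182) ≈ 642.44*I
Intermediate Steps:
H(S, u) = 6*u
sqrt(-411872 + Z(-470, -278 - H(18, 18))) = sqrt(-411872 + (-470 + (-278 - 6*18))) = sqrt(-411872 + (-470 + (-278 - 1*108))) = sqrt(-411872 + (-470 + (-278 - 108))) = sqrt(-411872 + (-470 - 386)) = sqrt(-411872 - 856) = sqrt(-412728) = 2*I*sqrt(103182)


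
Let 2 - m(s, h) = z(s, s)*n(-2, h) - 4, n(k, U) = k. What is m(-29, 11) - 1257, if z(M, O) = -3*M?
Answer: -1077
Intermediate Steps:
m(s, h) = 6 - 6*s (m(s, h) = 2 - (-3*s*(-2) - 4) = 2 - (6*s - 4) = 2 - (-4 + 6*s) = 2 + (4 - 6*s) = 6 - 6*s)
m(-29, 11) - 1257 = (6 - 6*(-29)) - 1257 = (6 + 174) - 1257 = 180 - 1257 = -1077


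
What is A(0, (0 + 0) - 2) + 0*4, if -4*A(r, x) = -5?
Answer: 5/4 ≈ 1.2500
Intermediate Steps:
A(r, x) = 5/4 (A(r, x) = -¼*(-5) = 5/4)
A(0, (0 + 0) - 2) + 0*4 = 5/4 + 0*4 = 5/4 + 0 = 5/4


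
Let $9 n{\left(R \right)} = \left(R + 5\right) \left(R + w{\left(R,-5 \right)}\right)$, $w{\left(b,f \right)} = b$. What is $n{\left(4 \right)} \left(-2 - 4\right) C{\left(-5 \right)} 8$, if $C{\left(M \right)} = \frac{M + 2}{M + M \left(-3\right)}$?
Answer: $\frac{576}{5} \approx 115.2$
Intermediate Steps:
$C{\left(M \right)} = - \frac{2 + M}{2 M}$ ($C{\left(M \right)} = \frac{2 + M}{M - 3 M} = \frac{2 + M}{\left(-2\right) M} = \left(2 + M\right) \left(- \frac{1}{2 M}\right) = - \frac{2 + M}{2 M}$)
$n{\left(R \right)} = \frac{2 R \left(5 + R\right)}{9}$ ($n{\left(R \right)} = \frac{\left(R + 5\right) \left(R + R\right)}{9} = \frac{\left(5 + R\right) 2 R}{9} = \frac{2 R \left(5 + R\right)}{9}$)
$n{\left(4 \right)} \left(-2 - 4\right) C{\left(-5 \right)} 8 = \frac{2}{9} \cdot 4 \left(5 + 4\right) \left(-2 - 4\right) \frac{-2 - -5}{2 \left(-5\right)} 8 = \frac{2}{9} \cdot 4 \cdot 9 \left(- 6 \cdot \frac{1}{2} \left(- \frac{1}{5}\right) \left(-2 + 5\right)\right) 8 = 8 \left(- 6 \cdot \frac{1}{2} \left(- \frac{1}{5}\right) 3\right) 8 = 8 \left(\left(-6\right) \left(- \frac{3}{10}\right)\right) 8 = 8 \cdot \frac{9}{5} \cdot 8 = \frac{72}{5} \cdot 8 = \frac{576}{5}$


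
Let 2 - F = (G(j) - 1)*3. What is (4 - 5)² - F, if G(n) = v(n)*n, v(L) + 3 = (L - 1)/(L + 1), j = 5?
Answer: -39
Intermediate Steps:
v(L) = -3 + (-1 + L)/(1 + L) (v(L) = -3 + (L - 1)/(L + 1) = -3 + (-1 + L)/(1 + L))
G(n) = 2*n*(-2 - n)/(1 + n) (G(n) = (2*(-2 - n)/(1 + n))*n = 2*n*(-2 - n)/(1 + n))
F = 40 (F = 2 - (-2*5*(2 + 5)/(1 + 5) - 1)*3 = 2 - (-2*5*7/6 - 1)*3 = 2 - (-2*5*⅙*7 - 1)*3 = 2 - (-35/3 - 1)*3 = 2 - (-38)*3/3 = 2 - 1*(-38) = 2 + 38 = 40)
(4 - 5)² - F = (4 - 5)² - 1*40 = (-1)² - 40 = 1 - 40 = -39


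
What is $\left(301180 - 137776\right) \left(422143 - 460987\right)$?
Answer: $-6347264976$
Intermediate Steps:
$\left(301180 - 137776\right) \left(422143 - 460987\right) = 163404 \left(-38844\right) = -6347264976$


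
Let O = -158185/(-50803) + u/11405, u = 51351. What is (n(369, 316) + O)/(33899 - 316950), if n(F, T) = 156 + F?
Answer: -308602197653/164002074663965 ≈ -0.0018817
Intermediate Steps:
O = 4412884778/579408215 (O = -158185/(-50803) + 51351/11405 = -158185*(-1/50803) + 51351*(1/11405) = 158185/50803 + 51351/11405 = 4412884778/579408215 ≈ 7.6162)
(n(369, 316) + O)/(33899 - 316950) = ((156 + 369) + 4412884778/579408215)/(33899 - 316950) = (525 + 4412884778/579408215)/(-283051) = (308602197653/579408215)*(-1/283051) = -308602197653/164002074663965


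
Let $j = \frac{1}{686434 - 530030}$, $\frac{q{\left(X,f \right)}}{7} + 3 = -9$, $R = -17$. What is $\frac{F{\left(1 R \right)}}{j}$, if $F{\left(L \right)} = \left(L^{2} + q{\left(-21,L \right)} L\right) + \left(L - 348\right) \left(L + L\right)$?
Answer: $2209519308$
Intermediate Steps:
$q{\left(X,f \right)} = -84$ ($q{\left(X,f \right)} = -21 + 7 \left(-9\right) = -21 - 63 = -84$)
$F{\left(L \right)} = L^{2} - 84 L + 2 L \left(-348 + L\right)$ ($F{\left(L \right)} = \left(L^{2} - 84 L\right) + \left(L - 348\right) \left(L + L\right) = \left(L^{2} - 84 L\right) + \left(-348 + L\right) 2 L = \left(L^{2} - 84 L\right) + 2 L \left(-348 + L\right) = L^{2} - 84 L + 2 L \left(-348 + L\right)$)
$j = \frac{1}{156404} \approx 6.3937 \cdot 10^{-6}$
$\frac{F{\left(1 R \right)}}{j} = 3 \cdot 1 \left(-17\right) \left(-260 + 1 \left(-17\right)\right) \frac{1}{\frac{1}{156404}} = 3 \left(-17\right) \left(-260 - 17\right) 156404 = 3 \left(-17\right) \left(-277\right) 156404 = 14127 \cdot 156404 = 2209519308$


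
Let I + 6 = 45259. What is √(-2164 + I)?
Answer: √43089 ≈ 207.58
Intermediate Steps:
I = 45253 (I = -6 + 45259 = 45253)
√(-2164 + I) = √(-2164 + 45253) = √43089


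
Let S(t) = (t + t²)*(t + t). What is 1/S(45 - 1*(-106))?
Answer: 1/6931504 ≈ 1.4427e-7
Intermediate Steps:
S(t) = 2*t*(t + t²) (S(t) = (t + t²)*(2*t) = 2*t*(t + t²))
1/S(45 - 1*(-106)) = 1/(2*(45 - 1*(-106))²*(1 + (45 - 1*(-106)))) = 1/(2*(45 + 106)²*(1 + (45 + 106))) = 1/(2*151²*(1 + 151)) = 1/(2*22801*152) = 1/6931504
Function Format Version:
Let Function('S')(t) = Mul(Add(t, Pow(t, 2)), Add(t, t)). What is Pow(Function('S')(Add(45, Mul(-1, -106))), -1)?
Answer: Rational(1, 6931504) ≈ 1.4427e-7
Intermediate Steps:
Function('S')(t) = Mul(2, t, Add(t, Pow(t, 2))) (Function('S')(t) = Mul(Add(t, Pow(t, 2)), Mul(2, t)) = Mul(2, t, Add(t, Pow(t, 2))))
Pow(Function('S')(Add(45, Mul(-1, -106))), -1) = Pow(Mul(2, Pow(Add(45, Mul(-1, -106)), 2), Add(1, Add(45, Mul(-1, -106)))), -1) = Pow(Mul(2, Pow(Add(45, 106), 2), Add(1, Add(45, 106))), -1) = Pow(Mul(2, Pow(151, 2), Add(1, 151)), -1) = Pow(Mul(2, 22801, 152), -1) = Pow(6931504, -1) = Rational(1, 6931504)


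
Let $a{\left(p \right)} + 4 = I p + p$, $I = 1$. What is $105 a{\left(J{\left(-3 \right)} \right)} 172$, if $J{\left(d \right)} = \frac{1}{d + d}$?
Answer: $-78260$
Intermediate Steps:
$J{\left(d \right)} = \frac{1}{2 d}$
$a{\left(p \right)} = -4 + 2 p$ ($a{\left(p \right)} = -4 + \left(1 p + p\right) = -4 + \left(p + p\right) = -4 + 2 p$)
$105 a{\left(J{\left(-3 \right)} \right)} 172 = 105 \left(-4 + 2 \frac{1}{2 \left(-3\right)}\right) 172 = 105 \left(-4 + 2 \cdot \frac{1}{2} \left(- \frac{1}{3}\right)\right) 172 = 105 \left(-4 + 2 \left(- \frac{1}{6}\right)\right) 172 = 105 \left(-4 - \frac{1}{3}\right) 172 = 105 \left(- \frac{13}{3}\right) 172 = \left(-455\right) 172 = -78260$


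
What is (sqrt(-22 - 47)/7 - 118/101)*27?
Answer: -3186/101 + 27*I*sqrt(69)/7 ≈ -31.545 + 32.04*I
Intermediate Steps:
(sqrt(-22 - 47)/7 - 118/101)*27 = (sqrt(-69)*(1/7) - 118*1/101)*27 = ((I*sqrt(69))*(1/7) - 118/101)*27 = (I*sqrt(69)/7 - 118/101)*27 = (-118/101 + I*sqrt(69)/7)*27 = -3186/101 + 27*I*sqrt(69)/7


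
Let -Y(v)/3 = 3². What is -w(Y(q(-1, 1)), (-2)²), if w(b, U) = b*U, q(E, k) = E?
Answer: 108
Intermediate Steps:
Y(v) = -27 (Y(v) = -3*3² = -3*9 = -27)
w(b, U) = U*b
-w(Y(q(-1, 1)), (-2)²) = -(-2)²*(-27) = -4*(-27) = -1*(-108) = 108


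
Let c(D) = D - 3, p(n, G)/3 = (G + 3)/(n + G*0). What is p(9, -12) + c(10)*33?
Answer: 228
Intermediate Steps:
p(n, G) = 3*(3 + G)/n (p(n, G) = 3*((G + 3)/(n + G*0)) = 3*((3 + G)/(n + 0)) = 3*((3 + G)/n) = 3*(3 + G)/n)
c(D) = -3 + D
p(9, -12) + c(10)*33 = 3*(3 - 12)/9 + (-3 + 10)*33 = 3*(⅑)*(-9) + 7*33 = -3 + 231 = 228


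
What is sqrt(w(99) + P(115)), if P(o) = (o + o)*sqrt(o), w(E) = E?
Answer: sqrt(99 + 230*sqrt(115)) ≈ 50.651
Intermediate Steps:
P(o) = 2*o**(3/2) (P(o) = (2*o)*sqrt(o) = 2*o**(3/2))
sqrt(w(99) + P(115)) = sqrt(99 + 2*115**(3/2)) = sqrt(99 + 2*(115*sqrt(115))) = sqrt(99 + 230*sqrt(115))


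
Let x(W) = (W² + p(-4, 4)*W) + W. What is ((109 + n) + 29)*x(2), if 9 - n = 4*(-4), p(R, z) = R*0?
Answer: 978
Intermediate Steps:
p(R, z) = 0
x(W) = W + W² (x(W) = (W² + 0*W) + W = (W² + 0) + W = W² + W = W + W²)
n = 25 (n = 9 - 4*(-4) = 9 - 1*(-16) = 9 + 16 = 25)
((109 + n) + 29)*x(2) = ((109 + 25) + 29)*(2*(1 + 2)) = (134 + 29)*(2*3) = 163*6 = 978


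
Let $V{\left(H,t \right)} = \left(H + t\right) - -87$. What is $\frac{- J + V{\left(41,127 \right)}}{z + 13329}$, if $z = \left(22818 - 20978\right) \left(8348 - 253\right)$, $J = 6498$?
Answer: $- \frac{6243}{14908129} \approx -0.00041877$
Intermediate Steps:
$z = 14894800$ ($z = 1840 \cdot 8095 = 14894800$)
$V{\left(H,t \right)} = 87 + H + t$ ($V{\left(H,t \right)} = \left(H + t\right) + 87 = 87 + H + t$)
$\frac{- J + V{\left(41,127 \right)}}{z + 13329} = \frac{\left(-1\right) 6498 + \left(87 + 41 + 127\right)}{14894800 + 13329} = \frac{-6498 + 255}{14908129} = \left(-6243\right) \frac{1}{14908129} = - \frac{6243}{14908129}$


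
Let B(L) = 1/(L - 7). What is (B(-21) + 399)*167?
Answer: 1865557/28 ≈ 66627.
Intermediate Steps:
B(L) = 1/(-7 + L)
(B(-21) + 399)*167 = (1/(-7 - 21) + 399)*167 = (1/(-28) + 399)*167 = (-1/28 + 399)*167 = (11171/28)*167 = 1865557/28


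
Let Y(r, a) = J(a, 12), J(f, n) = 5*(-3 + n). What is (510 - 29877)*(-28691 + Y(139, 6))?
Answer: 841247082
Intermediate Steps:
J(f, n) = -15 + 5*n
Y(r, a) = 45 (Y(r, a) = -15 + 5*12 = -15 + 60 = 45)
(510 - 29877)*(-28691 + Y(139, 6)) = (510 - 29877)*(-28691 + 45) = -29367*(-28646) = 841247082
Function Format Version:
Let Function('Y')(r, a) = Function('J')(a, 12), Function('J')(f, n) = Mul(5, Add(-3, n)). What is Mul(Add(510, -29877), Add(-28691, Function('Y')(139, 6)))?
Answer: 841247082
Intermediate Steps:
Function('J')(f, n) = Add(-15, Mul(5, n))
Function('Y')(r, a) = 45 (Function('Y')(r, a) = Add(-15, Mul(5, 12)) = Add(-15, 60) = 45)
Mul(Add(510, -29877), Add(-28691, Function('Y')(139, 6))) = Mul(Add(510, -29877), Add(-28691, 45)) = Mul(-29367, -28646) = 841247082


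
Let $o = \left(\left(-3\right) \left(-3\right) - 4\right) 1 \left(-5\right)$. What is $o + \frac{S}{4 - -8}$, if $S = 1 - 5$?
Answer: $- \frac{76}{3} \approx -25.333$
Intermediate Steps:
$S = -4$ ($S = 1 - 5 = -4$)
$o = -25$ ($o = \left(9 - 4\right) 1 \left(-5\right) = 5 \cdot 1 \left(-5\right) = 5 \left(-5\right) = -25$)
$o + \frac{S}{4 - -8} = -25 - \frac{4}{4 - -8} = -25 - \frac{4}{4 + 8} = -25 - \frac{4}{12} = -25 - \frac{1}{3} = - \frac{76}{3}$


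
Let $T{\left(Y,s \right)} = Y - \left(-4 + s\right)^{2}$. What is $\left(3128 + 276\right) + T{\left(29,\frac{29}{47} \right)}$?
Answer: $\frac{7558216}{2209} \approx 3421.6$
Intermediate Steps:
$\left(3128 + 276\right) + T{\left(29,\frac{29}{47} \right)} = \left(3128 + 276\right) + \left(29 - \left(-4 + \frac{29}{47}\right)^{2}\right) = 3404 + \left(29 - \left(-4 + 29 \cdot \frac{1}{47}\right)^{2}\right) = 3404 + \left(29 - \left(-4 + \frac{29}{47}\right)^{2}\right) = 3404 + \left(29 - \left(- \frac{159}{47}\right)^{2}\right) = 3404 + \left(29 - \frac{25281}{2209}\right) = 3404 + \frac{38780}{2209} = \frac{7558216}{2209}$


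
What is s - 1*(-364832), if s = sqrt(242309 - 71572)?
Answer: 364832 + sqrt(170737) ≈ 3.6525e+5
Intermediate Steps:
s = sqrt(170737) ≈ 413.20
s - 1*(-364832) = sqrt(170737) - 1*(-364832) = sqrt(170737) + 364832 = 364832 + sqrt(170737)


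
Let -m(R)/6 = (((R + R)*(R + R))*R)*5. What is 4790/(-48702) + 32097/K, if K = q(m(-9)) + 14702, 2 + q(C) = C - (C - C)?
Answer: 13765973/63799620 ≈ 0.21577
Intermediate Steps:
m(R) = -120*R³ (m(R) = -6*((R + R)*(R + R))*R*5 = -6*((2*R)*(2*R))*R*5 = -6*(4*R²)*R*5 = -6*4*R³*5 = -120*R³)
q(C) = -2 + C (q(C) = -2 + (C - (C - C)) = -2 + (C - 1*0) = -2 + (C + 0) = -2 + C)
K = 102180 (K = (-2 - 120*(-9)³) + 14702 = (-2 - 120*(-729)) + 14702 = (-2 + 87480) + 14702 = 87478 + 14702 = 102180)
4790/(-48702) + 32097/K = 4790/(-48702) + 32097/102180 = 4790*(-1/48702) + 32097*(1/102180) = -2395/24351 + 823/2620 = 13765973/63799620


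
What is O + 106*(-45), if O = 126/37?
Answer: -176364/37 ≈ -4766.6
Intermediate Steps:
O = 126/37 (O = 126*(1/37) = 126/37 ≈ 3.4054)
O + 106*(-45) = 126/37 + 106*(-45) = 126/37 - 4770 = -176364/37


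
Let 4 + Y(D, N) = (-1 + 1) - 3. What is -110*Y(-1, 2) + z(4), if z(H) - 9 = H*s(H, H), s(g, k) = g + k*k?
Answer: 859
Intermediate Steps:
s(g, k) = g + k**2
Y(D, N) = -7 (Y(D, N) = -4 + ((-1 + 1) - 3) = -4 + (0 - 3) = -4 - 3 = -7)
z(H) = 9 + H*(H + H**2)
-110*Y(-1, 2) + z(4) = -110*(-7) + (9 + 4**2*(1 + 4)) = 770 + (9 + 16*5) = 770 + (9 + 80) = 770 + 89 = 859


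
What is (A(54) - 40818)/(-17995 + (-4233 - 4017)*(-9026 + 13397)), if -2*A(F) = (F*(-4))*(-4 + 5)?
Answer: 8142/7215749 ≈ 0.0011284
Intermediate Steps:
A(F) = 2*F (A(F) = -F*(-4)*(-4 + 5)/2 = -(-4*F)/2 = -(-2)*F = 2*F)
(A(54) - 40818)/(-17995 + (-4233 - 4017)*(-9026 + 13397)) = (2*54 - 40818)/(-17995 + (-4233 - 4017)*(-9026 + 13397)) = (108 - 40818)/(-17995 - 8250*4371) = -40710/(-17995 - 36060750) = -40710/(-36078745) = -40710*(-1/36078745) = 8142/7215749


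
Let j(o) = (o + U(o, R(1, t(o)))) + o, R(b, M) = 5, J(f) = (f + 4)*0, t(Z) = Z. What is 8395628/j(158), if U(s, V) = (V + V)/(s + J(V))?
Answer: 663254612/24969 ≈ 26563.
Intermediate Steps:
J(f) = 0 (J(f) = (4 + f)*0 = 0)
U(s, V) = 2*V/s (U(s, V) = (V + V)/(s + 0) = (2*V)/s = 2*V/s)
j(o) = 2*o + 10/o (j(o) = (o + 2*5/o) + o = (o + 10/o) + o = 2*o + 10/o)
8395628/j(158) = 8395628/(2*158 + 10/158) = 8395628/(316 + 10*(1/158)) = 8395628/(316 + 5/79) = 8395628/(24969/79) = 8395628*(79/24969) = 663254612/24969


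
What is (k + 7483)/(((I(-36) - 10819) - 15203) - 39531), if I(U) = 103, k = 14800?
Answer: -22283/65450 ≈ -0.34046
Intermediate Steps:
(k + 7483)/(((I(-36) - 10819) - 15203) - 39531) = (14800 + 7483)/(((103 - 10819) - 15203) - 39531) = 22283/((-10716 - 15203) - 39531) = 22283/(-25919 - 39531) = 22283/(-65450) = 22283*(-1/65450) = -22283/65450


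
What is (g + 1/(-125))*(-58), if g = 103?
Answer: -746692/125 ≈ -5973.5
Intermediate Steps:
(g + 1/(-125))*(-58) = (103 + 1/(-125))*(-58) = (103 - 1/125)*(-58) = (12874/125)*(-58) = -746692/125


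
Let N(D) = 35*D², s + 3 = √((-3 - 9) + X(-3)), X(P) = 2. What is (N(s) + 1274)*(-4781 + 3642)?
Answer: -1411221 + 239190*I*√10 ≈ -1.4112e+6 + 7.5639e+5*I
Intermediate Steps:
s = -3 + I*√10 (s = -3 + √((-3 - 9) + 2) = -3 + √(-12 + 2) = -3 + √(-10) = -3 + I*√10 ≈ -3.0 + 3.1623*I)
(N(s) + 1274)*(-4781 + 3642) = (35*(-3 + I*√10)² + 1274)*(-4781 + 3642) = (1274 + 35*(-3 + I*√10)²)*(-1139) = -1451086 - 39865*(-3 + I*√10)²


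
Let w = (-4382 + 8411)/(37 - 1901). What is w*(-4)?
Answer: 4029/466 ≈ 8.6459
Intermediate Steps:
w = -4029/1864 (w = 4029/(-1864) = 4029*(-1/1864) = -4029/1864 ≈ -2.1615)
w*(-4) = -4029/1864*(-4) = 4029/466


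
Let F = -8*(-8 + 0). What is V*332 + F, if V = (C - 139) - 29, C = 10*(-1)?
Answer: -59032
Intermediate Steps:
C = -10
F = 64 (F = -8*(-8) = 64)
V = -178 (V = (-10 - 139) - 29 = -149 - 29 = -178)
V*332 + F = -178*332 + 64 = -59096 + 64 = -59032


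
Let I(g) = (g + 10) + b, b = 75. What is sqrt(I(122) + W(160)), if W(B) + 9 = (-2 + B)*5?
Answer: 2*sqrt(247) ≈ 31.432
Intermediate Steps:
I(g) = 85 + g (I(g) = (g + 10) + 75 = (10 + g) + 75 = 85 + g)
W(B) = -19 + 5*B (W(B) = -9 + (-2 + B)*5 = -9 + (-10 + 5*B) = -19 + 5*B)
sqrt(I(122) + W(160)) = sqrt((85 + 122) + (-19 + 5*160)) = sqrt(207 + (-19 + 800)) = sqrt(207 + 781) = sqrt(988) = 2*sqrt(247)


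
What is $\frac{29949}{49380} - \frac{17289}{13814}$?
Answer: $- \frac{73335889}{113689220} \approx -0.64506$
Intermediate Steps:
$\frac{29949}{49380} - \frac{17289}{13814} = 29949 \cdot \frac{1}{49380} - \frac{17289}{13814} = \frac{9983}{16460} - \frac{17289}{13814} = - \frac{73335889}{113689220}$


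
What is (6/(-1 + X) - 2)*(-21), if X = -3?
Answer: 147/2 ≈ 73.500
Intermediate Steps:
(6/(-1 + X) - 2)*(-21) = (6/(-1 - 3) - 2)*(-21) = (6/(-4) - 2)*(-21) = (-¼*6 - 2)*(-21) = (-3/2 - 2)*(-21) = -7/2*(-21) = 147/2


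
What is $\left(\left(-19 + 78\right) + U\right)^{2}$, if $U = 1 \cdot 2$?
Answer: $3721$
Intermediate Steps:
$U = 2$
$\left(\left(-19 + 78\right) + U\right)^{2} = \left(\left(-19 + 78\right) + 2\right)^{2} = \left(59 + 2\right)^{2} = 61^{2} = 3721$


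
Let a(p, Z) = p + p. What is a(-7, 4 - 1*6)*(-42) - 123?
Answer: 465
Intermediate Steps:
a(p, Z) = 2*p
a(-7, 4 - 1*6)*(-42) - 123 = (2*(-7))*(-42) - 123 = -14*(-42) - 123 = 588 - 123 = 465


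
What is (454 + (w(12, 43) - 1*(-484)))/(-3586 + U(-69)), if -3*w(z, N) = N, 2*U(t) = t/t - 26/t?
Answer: -127466/494773 ≈ -0.25763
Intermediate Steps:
U(t) = 1/2 - 13/t (U(t) = (t/t - 26/t)/2 = (1 - 26/t)/2 = 1/2 - 13/t)
w(z, N) = -N/3
(454 + (w(12, 43) - 1*(-484)))/(-3586 + U(-69)) = (454 + (-1/3*43 - 1*(-484)))/(-3586 + (1/2)*(-26 - 69)/(-69)) = (454 + (-43/3 + 484))/(-3586 + (1/2)*(-1/69)*(-95)) = (454 + 1409/3)/(-3586 + 95/138) = 2771/(3*(-494773/138)) = (2771/3)*(-138/494773) = -127466/494773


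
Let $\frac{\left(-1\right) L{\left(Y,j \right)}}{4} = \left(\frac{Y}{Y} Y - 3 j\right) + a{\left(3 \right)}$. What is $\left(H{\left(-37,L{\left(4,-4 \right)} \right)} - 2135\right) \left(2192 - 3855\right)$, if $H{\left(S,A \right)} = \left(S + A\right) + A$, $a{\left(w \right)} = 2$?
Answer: $3851508$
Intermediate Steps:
$L{\left(Y,j \right)} = -8 - 4 Y + 12 j$ ($L{\left(Y,j \right)} = - 4 \left(\left(\frac{Y}{Y} Y - 3 j\right) + 2\right) = - 4 \left(\left(1 Y - 3 j\right) + 2\right) = - 4 \left(\left(Y - 3 j\right) + 2\right) = - 4 \left(2 + Y - 3 j\right) = -8 - 4 Y + 12 j$)
$H{\left(S,A \right)} = S + 2 A$ ($H{\left(S,A \right)} = \left(A + S\right) + A = S + 2 A$)
$\left(H{\left(-37,L{\left(4,-4 \right)} \right)} - 2135\right) \left(2192 - 3855\right) = \left(\left(-37 + 2 \left(-8 - 16 + 12 \left(-4\right)\right)\right) - 2135\right) \left(2192 - 3855\right) = \left(\left(-37 + 2 \left(-8 - 16 - 48\right)\right) - 2135\right) \left(-1663\right) = \left(\left(-37 + 2 \left(-72\right)\right) - 2135\right) \left(-1663\right) = \left(\left(-37 - 144\right) - 2135\right) \left(-1663\right) = \left(-181 - 2135\right) \left(-1663\right) = \left(-2316\right) \left(-1663\right) = 3851508$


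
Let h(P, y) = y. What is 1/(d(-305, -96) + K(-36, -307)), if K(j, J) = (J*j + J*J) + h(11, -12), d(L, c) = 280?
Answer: 1/105569 ≈ 9.4725e-6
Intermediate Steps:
K(j, J) = -12 + J² + J*j (K(j, J) = (J*j + J*J) - 12 = (J*j + J²) - 12 = (J² + J*j) - 12 = -12 + J² + J*j)
1/(d(-305, -96) + K(-36, -307)) = 1/(280 + (-12 + (-307)² - 307*(-36))) = 1/(280 + (-12 + 94249 + 11052)) = 1/(280 + 105289) = 1/105569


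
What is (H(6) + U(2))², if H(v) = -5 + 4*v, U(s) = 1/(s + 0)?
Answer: 1521/4 ≈ 380.25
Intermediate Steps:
U(s) = 1/s
(H(6) + U(2))² = ((-5 + 4*6) + 1/2)² = ((-5 + 24) + ½)² = (19 + ½)² = (39/2)² = 1521/4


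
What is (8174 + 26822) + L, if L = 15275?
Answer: 50271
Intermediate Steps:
(8174 + 26822) + L = (8174 + 26822) + 15275 = 34996 + 15275 = 50271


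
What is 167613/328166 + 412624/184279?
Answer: 166296723611/60474102314 ≈ 2.7499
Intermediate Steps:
167613/328166 + 412624/184279 = 166296723611/60474102314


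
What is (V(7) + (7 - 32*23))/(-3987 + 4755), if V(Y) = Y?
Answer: -361/384 ≈ -0.94010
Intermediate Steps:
(V(7) + (7 - 32*23))/(-3987 + 4755) = (7 + (7 - 32*23))/(-3987 + 4755) = (7 + (7 - 736))/768 = (7 - 729)*(1/768) = -722*1/768 = -361/384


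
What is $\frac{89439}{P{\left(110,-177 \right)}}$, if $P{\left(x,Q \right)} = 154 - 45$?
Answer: $\frac{89439}{109} \approx 820.54$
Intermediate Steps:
$P{\left(x,Q \right)} = 109$ ($P{\left(x,Q \right)} = 154 - 45 = 109$)
$\frac{89439}{P{\left(110,-177 \right)}} = \frac{89439}{109}$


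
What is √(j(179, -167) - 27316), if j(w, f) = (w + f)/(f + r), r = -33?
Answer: I*√2731606/10 ≈ 165.28*I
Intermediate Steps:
j(w, f) = (f + w)/(-33 + f) (j(w, f) = (w + f)/(f - 33) = (f + w)/(-33 + f))
√(j(179, -167) - 27316) = √((-167 + 179)/(-33 - 167) - 27316) = √(12/(-200) - 27316) = √(-1/200*12 - 27316) = √(-3/50 - 27316) = √(-1365803/50) = I*√2731606/10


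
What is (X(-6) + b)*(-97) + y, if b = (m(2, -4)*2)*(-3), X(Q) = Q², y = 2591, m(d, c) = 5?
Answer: 2009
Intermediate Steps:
b = -30 (b = (5*2)*(-3) = 10*(-3) = -30)
(X(-6) + b)*(-97) + y = ((-6)² - 30)*(-97) + 2591 = (36 - 30)*(-97) + 2591 = 6*(-97) + 2591 = -582 + 2591 = 2009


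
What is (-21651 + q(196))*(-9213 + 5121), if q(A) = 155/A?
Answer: 4341040143/49 ≈ 8.8593e+7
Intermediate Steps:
(-21651 + q(196))*(-9213 + 5121) = (-21651 + 155/196)*(-9213 + 5121) = (-21651 + 155*(1/196))*(-4092) = (-21651 + 155/196)*(-4092) = -4243441/196*(-4092) = 4341040143/49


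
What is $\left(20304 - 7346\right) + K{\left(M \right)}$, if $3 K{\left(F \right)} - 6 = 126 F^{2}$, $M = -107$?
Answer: $493818$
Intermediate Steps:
$K{\left(F \right)} = 2 + 42 F^{2}$ ($K{\left(F \right)} = 2 + \frac{126 F^{2}}{3} = 2 + 42 F^{2}$)
$\left(20304 - 7346\right) + K{\left(M \right)} = \left(20304 - 7346\right) + \left(2 + 42 \left(-107\right)^{2}\right) = 12958 + \left(2 + 42 \cdot 11449\right) = 12958 + \left(2 + 480858\right) = 12958 + 480860 = 493818$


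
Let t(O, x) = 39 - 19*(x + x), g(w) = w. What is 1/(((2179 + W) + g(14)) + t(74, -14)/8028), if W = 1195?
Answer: 8028/27199435 ≈ 0.00029515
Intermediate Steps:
t(O, x) = 39 - 38*x (t(O, x) = 39 - 19*2*x = 39 - 38*x)
1/(((2179 + W) + g(14)) + t(74, -14)/8028) = 1/(((2179 + 1195) + 14) + (39 - 38*(-14))/8028) = 1/((3374 + 14) + (39 + 532)*(1/8028)) = 1/(3388 + 571*(1/8028)) = 1/(3388 + 571/8028) = 1/(27199435/8028) = 8028/27199435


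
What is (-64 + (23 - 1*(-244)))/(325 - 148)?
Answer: 203/177 ≈ 1.1469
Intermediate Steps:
(-64 + (23 - 1*(-244)))/(325 - 148) = (-64 + (23 + 244))/177 = (-64 + 267)*(1/177) = 203*(1/177) = 203/177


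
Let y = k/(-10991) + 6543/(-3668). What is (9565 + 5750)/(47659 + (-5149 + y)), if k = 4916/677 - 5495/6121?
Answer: 2558553980620258740/7101505992237904711 ≈ 0.36028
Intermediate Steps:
k = 26370721/4143917 (k = 4916*(1/677) - 5495*1/6121 = 4916/677 - 5495/6121 = 26370721/4143917 ≈ 6.3637)
y = -298102843205249/167061964127996 (y = (26370721/4143917)/(-10991) + 6543/(-3668) = (26370721/4143917)*(-1/10991) + 6543*(-1/3668) = -26370721/45545791747 - 6543/3668 = -298102843205249/167061964127996 ≈ -1.7844)
(9565 + 5750)/(47659 + (-5149 + y)) = (9565 + 5750)/(47659 + (-5149 - 298102843205249/167061964127996)) = 15315/(47659 - 860500156138256653/167061964127996) = 15315/(7101505992237904711/167061964127996) = 15315*(167061964127996/7101505992237904711) = 2558553980620258740/7101505992237904711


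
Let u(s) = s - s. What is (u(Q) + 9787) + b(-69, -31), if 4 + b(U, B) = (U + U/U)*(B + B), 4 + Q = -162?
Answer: 13999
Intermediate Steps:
Q = -166 (Q = -4 - 162 = -166)
b(U, B) = -4 + 2*B*(1 + U) (b(U, B) = -4 + (U + U/U)*(B + B) = -4 + (U + 1)*(2*B) = -4 + (1 + U)*(2*B) = -4 + 2*B*(1 + U))
u(s) = 0
(u(Q) + 9787) + b(-69, -31) = (0 + 9787) + (-4 + 2*(-31) + 2*(-31)*(-69)) = 9787 + (-4 - 62 + 4278) = 9787 + 4212 = 13999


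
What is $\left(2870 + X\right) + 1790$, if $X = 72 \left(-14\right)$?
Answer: $3652$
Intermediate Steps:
$X = -1008$
$\left(2870 + X\right) + 1790 = \left(2870 - 1008\right) + 1790 = 1862 + 1790 = 3652$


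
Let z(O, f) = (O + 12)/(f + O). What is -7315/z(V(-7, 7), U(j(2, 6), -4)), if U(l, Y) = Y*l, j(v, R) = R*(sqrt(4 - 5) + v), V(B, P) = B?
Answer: 80465 + 35112*I ≈ 80465.0 + 35112.0*I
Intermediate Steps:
j(v, R) = R*(I + v) (j(v, R) = R*(sqrt(-1) + v) = R*(I + v))
z(O, f) = (12 + O)/(O + f)
-7315/z(V(-7, 7), U(j(2, 6), -4)) = -7315*(-7 - 24*(I + 2))/(12 - 7) = -(-80465 - 35112*I) = -7315*(-11 - 24*I/5) = 80465 + 35112*I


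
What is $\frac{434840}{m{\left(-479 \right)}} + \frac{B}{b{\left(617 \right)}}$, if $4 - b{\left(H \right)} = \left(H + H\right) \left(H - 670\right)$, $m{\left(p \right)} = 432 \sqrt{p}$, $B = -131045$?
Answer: $- \frac{131045}{65406} - \frac{54355 i \sqrt{479}}{25866} \approx -2.0036 - 45.992 i$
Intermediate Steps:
$b{\left(H \right)} = 4 - 2 H \left(-670 + H\right)$ ($b{\left(H \right)} = 4 - \left(H + H\right) \left(H - 670\right) = 4 - 2 H \left(-670 + H\right)$)
$\frac{434840}{m{\left(-479 \right)}} + \frac{B}{b{\left(617 \right)}} = \frac{434840}{432 \sqrt{-479}} - \frac{131045}{4 - 2 \cdot 617^{2} + 1340 \cdot 617} = \frac{434840}{432 i \sqrt{479}} - \frac{131045}{4 - 761378 + 826780} = 434840 \left(- \frac{i \sqrt{479}}{206928}\right) - \frac{131045}{65406} = - \frac{54355 i \sqrt{479}}{25866} - \frac{131045}{65406} = - \frac{131045}{65406} - \frac{54355 i \sqrt{479}}{25866}$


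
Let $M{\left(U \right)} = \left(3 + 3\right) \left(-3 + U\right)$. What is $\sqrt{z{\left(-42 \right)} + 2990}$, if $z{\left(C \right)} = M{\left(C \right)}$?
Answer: $4 \sqrt{170} \approx 52.154$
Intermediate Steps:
$M{\left(U \right)} = -18 + 6 U$ ($M{\left(U \right)} = 6 \left(-3 + U\right) = -18 + 6 U$)
$z{\left(C \right)} = -18 + 6 C$
$\sqrt{z{\left(-42 \right)} + 2990} = \sqrt{\left(-18 + 6 \left(-42\right)\right) + 2990} = \sqrt{\left(-18 - 252\right) + 2990} = \sqrt{-270 + 2990} = \sqrt{2720} = 4 \sqrt{170}$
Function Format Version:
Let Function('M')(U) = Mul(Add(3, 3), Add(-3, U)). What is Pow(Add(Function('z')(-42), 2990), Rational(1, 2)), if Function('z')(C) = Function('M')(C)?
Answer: Mul(4, Pow(170, Rational(1, 2))) ≈ 52.154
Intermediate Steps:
Function('M')(U) = Add(-18, Mul(6, U)) (Function('M')(U) = Mul(6, Add(-3, U)) = Add(-18, Mul(6, U)))
Function('z')(C) = Add(-18, Mul(6, C))
Pow(Add(Function('z')(-42), 2990), Rational(1, 2)) = Pow(Add(Add(-18, Mul(6, -42)), 2990), Rational(1, 2)) = Pow(Add(Add(-18, -252), 2990), Rational(1, 2)) = Pow(Add(-270, 2990), Rational(1, 2)) = Pow(2720, Rational(1, 2)) = Mul(4, Pow(170, Rational(1, 2)))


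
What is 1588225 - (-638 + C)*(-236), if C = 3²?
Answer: 1439781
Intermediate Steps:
C = 9
1588225 - (-638 + C)*(-236) = 1588225 - (-638 + 9)*(-236) = 1588225 - (-629)*(-236) = 1588225 - 1*148444 = 1588225 - 148444 = 1439781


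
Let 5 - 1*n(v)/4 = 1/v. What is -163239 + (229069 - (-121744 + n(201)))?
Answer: 37698358/201 ≈ 1.8755e+5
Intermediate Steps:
n(v) = 20 - 4/v
-163239 + (229069 - (-121744 + n(201))) = -163239 + (229069 - (-121744 + (20 - 4/201))) = -163239 + (229069 - (-121744 + 4016/201)) = -163239 + (229069 - 1*(-24466528/201)) = -163239 + (229069 + 24466528/201) = -163239 + 70509397/201 = 37698358/201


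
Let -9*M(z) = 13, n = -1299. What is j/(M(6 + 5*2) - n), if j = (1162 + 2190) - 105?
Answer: 29223/11678 ≈ 2.5024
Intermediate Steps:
M(z) = -13/9 (M(z) = -⅑*13 = -13/9)
j = 3247 (j = 3352 - 105 = 3247)
j/(M(6 + 5*2) - n) = 3247/(-13/9 - 1*(-1299)) = 3247/(-13/9 + 1299) = 3247/(11678/9) = 3247*(9/11678) = 29223/11678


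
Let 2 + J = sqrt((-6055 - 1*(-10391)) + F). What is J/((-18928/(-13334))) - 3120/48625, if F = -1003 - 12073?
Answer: -67789343/46018700 + 6667*I*sqrt(2185)/4732 ≈ -1.4731 + 65.858*I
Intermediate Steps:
F = -13076
J = -2 + 2*I*sqrt(2185) (J = -2 + sqrt((-6055 - 1*(-10391)) - 13076) = -2 + sqrt((-6055 + 10391) - 13076) = -2 + sqrt(4336 - 13076) = -2 + sqrt(-8740) = -2 + 2*I*sqrt(2185) ≈ -2.0 + 93.488*I)
J/((-18928/(-13334))) - 3120/48625 = (-2 + 2*I*sqrt(2185))/((-18928/(-13334))) - 3120/48625 = (-2 + 2*I*sqrt(2185))/((-18928*(-1/13334))) - 3120*1/48625 = (-2 + 2*I*sqrt(2185))/(9464/6667) - 624/9725 = (-2 + 2*I*sqrt(2185))*(6667/9464) - 624/9725 = (-6667/4732 + 6667*I*sqrt(2185)/4732) - 624/9725 = -67789343/46018700 + 6667*I*sqrt(2185)/4732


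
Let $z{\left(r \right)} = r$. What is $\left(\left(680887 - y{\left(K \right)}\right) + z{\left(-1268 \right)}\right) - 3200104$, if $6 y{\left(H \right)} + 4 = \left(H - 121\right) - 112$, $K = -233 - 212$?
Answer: $- \frac{7561114}{3} \approx -2.5204 \cdot 10^{6}$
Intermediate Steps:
$K = -445$
$y{\left(H \right)} = - \frac{79}{2} + \frac{H}{6}$ ($y{\left(H \right)} = - \frac{2}{3} + \frac{\left(H - 121\right) - 112}{6} = - \frac{2}{3} + \frac{\left(-121 + H\right) - 112}{6} = - \frac{2}{3} + \frac{-233 + H}{6} = - \frac{2}{3} + \left(- \frac{233}{6} + \frac{H}{6}\right) = - \frac{79}{2} + \frac{H}{6}$)
$\left(\left(680887 - y{\left(K \right)}\right) + z{\left(-1268 \right)}\right) - 3200104 = \left(\left(680887 - \left(- \frac{79}{2} + \frac{1}{6} \left(-445\right)\right)\right) - 1268\right) - 3200104 = \left(\left(680887 - \left(- \frac{79}{2} - \frac{445}{6}\right)\right) - 1268\right) - 3200104 = \left(\left(680887 - - \frac{341}{3}\right) - 1268\right) - 3200104 = \left(\left(680887 + \frac{341}{3}\right) - 1268\right) - 3200104 = \left(\frac{2043002}{3} - 1268\right) - 3200104 = \frac{2039198}{3} - 3200104 = - \frac{7561114}{3}$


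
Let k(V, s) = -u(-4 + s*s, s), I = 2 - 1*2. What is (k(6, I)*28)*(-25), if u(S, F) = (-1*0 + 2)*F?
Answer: 0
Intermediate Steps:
I = 0 (I = 2 - 2 = 0)
u(S, F) = 2*F (u(S, F) = (0 + 2)*F = 2*F)
k(V, s) = -2*s
(k(6, I)*28)*(-25) = (-2*0*28)*(-25) = (0*28)*(-25) = 0*(-25) = 0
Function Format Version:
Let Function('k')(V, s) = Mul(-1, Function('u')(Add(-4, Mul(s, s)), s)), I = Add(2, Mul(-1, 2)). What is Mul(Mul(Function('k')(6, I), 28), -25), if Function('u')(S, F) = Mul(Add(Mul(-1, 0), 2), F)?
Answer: 0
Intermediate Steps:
I = 0 (I = Add(2, -2) = 0)
Function('u')(S, F) = Mul(2, F) (Function('u')(S, F) = Mul(Add(0, 2), F) = Mul(2, F))
Function('k')(V, s) = Mul(-2, s) (Function('k')(V, s) = Mul(-1, Mul(2, s)) = Mul(-2, s))
Mul(Mul(Function('k')(6, I), 28), -25) = Mul(Mul(Mul(-2, 0), 28), -25) = Mul(Mul(0, 28), -25) = Mul(0, -25) = 0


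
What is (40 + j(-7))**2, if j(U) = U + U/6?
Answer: 36481/36 ≈ 1013.4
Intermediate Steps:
j(U) = 7*U/6 (j(U) = U + U*(1/6) = U + U/6 = 7*U/6)
(40 + j(-7))**2 = (40 + (7/6)*(-7))**2 = (40 - 49/6)**2 = (191/6)**2 = 36481/36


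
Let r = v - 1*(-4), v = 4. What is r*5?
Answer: 40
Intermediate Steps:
r = 8 (r = 4 - 1*(-4) = 4 + 4 = 8)
r*5 = 8*5 = 40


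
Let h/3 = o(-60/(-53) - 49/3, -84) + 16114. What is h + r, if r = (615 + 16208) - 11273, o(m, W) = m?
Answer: 2853859/53 ≈ 53846.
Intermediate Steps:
h = 2559709/53 (h = 3*((-60/(-53) - 49/3) + 16114) = 3*((-60*(-1/53) - 49*⅓) + 16114) = 3*((60/53 - 49/3) + 16114) = 3*(-2417/159 + 16114) = 3*(2559709/159) = 2559709/53 ≈ 48296.)
r = 5550 (r = 16823 - 11273 = 5550)
h + r = 2559709/53 + 5550 = 2853859/53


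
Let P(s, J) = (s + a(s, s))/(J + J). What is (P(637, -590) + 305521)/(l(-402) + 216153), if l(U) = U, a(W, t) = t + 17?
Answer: 120171163/84862060 ≈ 1.4161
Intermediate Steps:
a(W, t) = 17 + t
P(s, J) = (17 + 2*s)/(2*J) (P(s, J) = (s + (17 + s))/(J + J) = (17 + 2*s)/((2*J)) = (17 + 2*s)*(1/(2*J)) = (17 + 2*s)/(2*J))
(P(637, -590) + 305521)/(l(-402) + 216153) = ((17/2 + 637)/(-590) + 305521)/(-402 + 216153) = (-1/590*1291/2 + 305521)/215751 = (-1291/1180 + 305521)*(1/215751) = (360513489/1180)*(1/215751) = 120171163/84862060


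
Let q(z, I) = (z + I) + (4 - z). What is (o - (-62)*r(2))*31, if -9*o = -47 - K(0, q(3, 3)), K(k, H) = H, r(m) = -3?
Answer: -5580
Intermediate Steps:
q(z, I) = 4 + I (q(z, I) = (I + z) + (4 - z) = 4 + I)
o = 6 (o = -(-47 - (4 + 3))/9 = -(-47 - 1*7)/9 = -(-47 - 7)/9 = -⅑*(-54) = 6)
(o - (-62)*r(2))*31 = (6 - (-62)*(-3))*31 = (6 - 1*186)*31 = (6 - 186)*31 = -180*31 = -5580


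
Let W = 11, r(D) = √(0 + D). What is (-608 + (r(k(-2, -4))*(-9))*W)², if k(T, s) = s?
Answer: 330460 + 240768*I ≈ 3.3046e+5 + 2.4077e+5*I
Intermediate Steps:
r(D) = √D
(-608 + (r(k(-2, -4))*(-9))*W)² = (-608 + (√(-4)*(-9))*11)² = (-608 + ((2*I)*(-9))*11)² = (-608 - 18*I*11)² = (-608 - 198*I)²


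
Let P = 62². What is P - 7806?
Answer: -3962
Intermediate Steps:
P = 3844
P - 7806 = 3844 - 7806 = -3962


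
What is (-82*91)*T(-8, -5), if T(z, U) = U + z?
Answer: 97006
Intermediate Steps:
(-82*91)*T(-8, -5) = (-82*91)*(-5 - 8) = -7462*(-13) = 97006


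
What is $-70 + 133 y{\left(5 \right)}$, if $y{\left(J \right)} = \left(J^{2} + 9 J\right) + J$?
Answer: $9905$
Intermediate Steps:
$y{\left(J \right)} = J^{2} + 10 J$
$-70 + 133 y{\left(5 \right)} = -70 + 133 \cdot 5 \left(10 + 5\right) = -70 + 133 \cdot 5 \cdot 15 = -70 + 133 \cdot 75 = -70 + 9975 = 9905$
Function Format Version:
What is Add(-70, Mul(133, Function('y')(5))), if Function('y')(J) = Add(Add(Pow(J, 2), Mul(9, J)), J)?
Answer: 9905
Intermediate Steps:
Function('y')(J) = Add(Pow(J, 2), Mul(10, J))
Add(-70, Mul(133, Function('y')(5))) = Add(-70, Mul(133, Mul(5, Add(10, 5)))) = Add(-70, Mul(133, Mul(5, 15))) = Add(-70, Mul(133, 75)) = Add(-70, 9975) = 9905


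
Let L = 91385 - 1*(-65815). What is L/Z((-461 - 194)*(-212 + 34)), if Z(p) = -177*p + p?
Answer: -15/1958 ≈ -0.0076609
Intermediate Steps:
Z(p) = -176*p
L = 157200 (L = 91385 + 65815 = 157200)
L/Z((-461 - 194)*(-212 + 34)) = 157200/((-176*(-461 - 194)*(-212 + 34))) = 157200/((-(-115280)*(-178))) = 157200/((-176*116590)) = 157200/(-20519840) = 157200*(-1/20519840) = -15/1958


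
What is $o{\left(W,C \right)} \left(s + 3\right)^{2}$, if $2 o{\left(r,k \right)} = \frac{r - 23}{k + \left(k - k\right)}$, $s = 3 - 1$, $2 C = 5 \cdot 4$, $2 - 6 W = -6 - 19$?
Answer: $- \frac{185}{8} \approx -23.125$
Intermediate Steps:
$W = \frac{9}{2}$ ($W = \frac{1}{3} - \frac{-6 - 19}{6} = \frac{1}{3} - - \frac{25}{6} = \frac{1}{3} + \frac{25}{6} = \frac{9}{2} \approx 4.5$)
$C = 10$ ($C = \frac{5 \cdot 4}{2} = \frac{1}{2} \cdot 20 = 10$)
$s = 2$ ($s = 3 - 1 = 2$)
$o{\left(r,k \right)} = \frac{-23 + r}{2 k}$ ($o{\left(r,k \right)} = \frac{\left(r - 23\right) \frac{1}{k + \left(k - k\right)}}{2} = \frac{\left(-23 + r\right) \frac{1}{k + 0}}{2} = \frac{\left(-23 + r\right) \frac{1}{k}}{2} = \frac{\frac{1}{k} \left(-23 + r\right)}{2} = \frac{-23 + r}{2 k}$)
$o{\left(W,C \right)} \left(s + 3\right)^{2} = \frac{-23 + \frac{9}{2}}{2 \cdot 10} \left(2 + 3\right)^{2} = \frac{1}{2} \cdot \frac{1}{10} \left(- \frac{37}{2}\right) 5^{2} = \left(- \frac{37}{40}\right) 25 = - \frac{185}{8}$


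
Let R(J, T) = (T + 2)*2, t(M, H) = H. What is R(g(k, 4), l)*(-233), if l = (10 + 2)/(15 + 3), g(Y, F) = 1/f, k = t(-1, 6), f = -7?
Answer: -3728/3 ≈ -1242.7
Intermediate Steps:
k = 6
g(Y, F) = -1/7 (g(Y, F) = 1/(-7) = -1/7)
l = 2/3 (l = 12/18 = 12*(1/18) = 2/3 ≈ 0.66667)
R(J, T) = 4 + 2*T (R(J, T) = (2 + T)*2 = 4 + 2*T)
R(g(k, 4), l)*(-233) = (4 + 2*(2/3))*(-233) = (4 + 4/3)*(-233) = (16/3)*(-233) = -3728/3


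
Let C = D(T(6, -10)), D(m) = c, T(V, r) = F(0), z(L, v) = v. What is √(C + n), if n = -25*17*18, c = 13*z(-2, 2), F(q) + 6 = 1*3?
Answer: 2*I*√1906 ≈ 87.316*I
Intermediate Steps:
F(q) = -3 (F(q) = -6 + 1*3 = -6 + 3 = -3)
T(V, r) = -3
c = 26 (c = 13*2 = 26)
n = -7650 (n = -425*18 = -7650)
D(m) = 26
C = 26
√(C + n) = √(26 - 7650) = √(-7624) = 2*I*√1906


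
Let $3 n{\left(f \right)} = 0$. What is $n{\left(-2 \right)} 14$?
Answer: $0$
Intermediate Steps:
$n{\left(f \right)} = 0$ ($n{\left(f \right)} = \frac{1}{3} \cdot 0 = 0$)
$n{\left(-2 \right)} 14 = 0 \cdot 14 = 0$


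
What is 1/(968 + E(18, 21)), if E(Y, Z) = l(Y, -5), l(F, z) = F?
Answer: 1/986 ≈ 0.0010142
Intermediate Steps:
E(Y, Z) = Y
1/(968 + E(18, 21)) = 1/(968 + 18) = 1/986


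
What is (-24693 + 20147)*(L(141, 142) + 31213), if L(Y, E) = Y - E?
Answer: -141889752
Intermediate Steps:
(-24693 + 20147)*(L(141, 142) + 31213) = (-24693 + 20147)*((141 - 1*142) + 31213) = -4546*((141 - 142) + 31213) = -4546*(-1 + 31213) = -4546*31212 = -141889752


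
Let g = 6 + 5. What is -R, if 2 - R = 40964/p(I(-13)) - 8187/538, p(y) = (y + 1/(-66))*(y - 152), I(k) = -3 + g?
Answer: -22473961/425289 ≈ -52.844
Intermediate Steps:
g = 11
I(k) = 8 (I(k) = -3 + 11 = 8)
p(y) = (-152 + y)*(-1/66 + y) (p(y) = (y - 1/66)*(-152 + y) = (-1/66 + y)*(-152 + y) = (-152 + y)*(-1/66 + y))
R = 22473961/425289 (R = 2 - (40964/(76/33 + 8² - 10033/66*8) - 8187/538) = 2 - (40964/(76/33 + 64 - 40132/33) - 8187*1/538) = 2 - (40964/(-12648/11) - 8187/538) = 2 - (40964*(-11/12648) - 8187/538) = 2 - (-112651/3162 - 8187/538) = 2 - 1*(-21623383/425289) = 2 + 21623383/425289 = 22473961/425289 ≈ 52.844)
-R = -1*22473961/425289 = -22473961/425289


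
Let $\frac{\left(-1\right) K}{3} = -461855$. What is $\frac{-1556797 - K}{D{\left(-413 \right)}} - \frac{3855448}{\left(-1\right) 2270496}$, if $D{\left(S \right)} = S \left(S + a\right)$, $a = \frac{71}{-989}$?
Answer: $- \frac{463046888579}{29779444296} \approx -15.549$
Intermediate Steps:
$K = 1385565$ ($K = \left(-3\right) \left(-461855\right) = 1385565$)
$a = - \frac{71}{989}$ ($a = 71 \left(- \frac{1}{989}\right) = - \frac{71}{989} \approx -0.07179$)
$D{\left(S \right)} = S \left(- \frac{71}{989} + S\right)$ ($D{\left(S \right)} = S \left(S - \frac{71}{989}\right) = S \left(- \frac{71}{989} + S\right)$)
$\frac{-1556797 - K}{D{\left(-413 \right)}} - \frac{3855448}{\left(-1\right) 2270496} = \frac{-1556797 - 1385565}{\frac{1}{989} \left(-413\right) \left(-71 + 989 \left(-413\right)\right)} - \frac{3855448}{\left(-1\right) 2270496} = \frac{-1556797 - 1385565}{\frac{1}{989} \left(-413\right) \left(-71 - 408457\right)} - \frac{3855448}{-2270496} = - \frac{2942362}{\frac{1}{989} \left(-413\right) \left(-408528\right)} - - \frac{7193}{4236} = - \frac{2942362}{\frac{168722064}{989}} + \frac{7193}{4236} = \left(-2942362\right) \frac{989}{168722064} + \frac{7193}{4236} = - \frac{1454998009}{84361032} + \frac{7193}{4236} = - \frac{463046888579}{29779444296}$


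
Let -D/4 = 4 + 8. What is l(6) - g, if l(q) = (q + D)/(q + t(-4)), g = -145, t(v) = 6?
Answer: 283/2 ≈ 141.50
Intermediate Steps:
D = -48 (D = -4*(4 + 8) = -4*12 = -48)
l(q) = (-48 + q)/(6 + q) (l(q) = (q - 48)/(q + 6) = (-48 + q)/(6 + q))
l(6) - g = (-48 + 6)/(6 + 6) - 1*(-145) = -42/12 + 145 = (1/12)*(-42) + 145 = -7/2 + 145 = 283/2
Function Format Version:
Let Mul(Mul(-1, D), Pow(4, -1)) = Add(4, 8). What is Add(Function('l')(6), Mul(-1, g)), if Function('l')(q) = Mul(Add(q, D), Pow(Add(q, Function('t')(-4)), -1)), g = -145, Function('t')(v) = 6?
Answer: Rational(283, 2) ≈ 141.50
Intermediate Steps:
D = -48 (D = Mul(-4, Add(4, 8)) = Mul(-4, 12) = -48)
Function('l')(q) = Mul(Pow(Add(6, q), -1), Add(-48, q)) (Function('l')(q) = Mul(Add(q, -48), Pow(Add(q, 6), -1)) = Mul(Add(-48, q), Pow(Add(6, q), -1)) = Mul(Pow(Add(6, q), -1), Add(-48, q)))
Add(Function('l')(6), Mul(-1, g)) = Add(Mul(Pow(Add(6, 6), -1), Add(-48, 6)), Mul(-1, -145)) = Add(Mul(Pow(12, -1), -42), 145) = Add(Mul(Rational(1, 12), -42), 145) = Add(Rational(-7, 2), 145) = Rational(283, 2)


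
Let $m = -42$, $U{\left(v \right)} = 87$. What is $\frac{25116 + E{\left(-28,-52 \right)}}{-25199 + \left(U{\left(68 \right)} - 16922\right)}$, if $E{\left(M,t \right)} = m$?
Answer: $- \frac{12537}{21017} \approx -0.59652$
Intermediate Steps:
$E{\left(M,t \right)} = -42$
$\frac{25116 + E{\left(-28,-52 \right)}}{-25199 + \left(U{\left(68 \right)} - 16922\right)} = \frac{25116 - 42}{-25199 + \left(87 - 16922\right)} = \frac{25074}{-25199 - 16835} = \frac{25074}{-42034} = 25074 \left(- \frac{1}{42034}\right) = - \frac{12537}{21017}$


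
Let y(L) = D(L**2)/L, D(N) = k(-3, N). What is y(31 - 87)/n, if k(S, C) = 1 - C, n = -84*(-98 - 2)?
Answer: 209/31360 ≈ 0.0066645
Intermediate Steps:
n = 8400 (n = -84*(-100) = 8400)
D(N) = 1 - N
y(L) = (1 - L**2)/L
y(31 - 87)/n = (1/(31 - 87) - (31 - 87))/8400 = (1/(-56) - 1*(-56))*(1/8400) = (-1/56 + 56)*(1/8400) = (3135/56)*(1/8400) = 209/31360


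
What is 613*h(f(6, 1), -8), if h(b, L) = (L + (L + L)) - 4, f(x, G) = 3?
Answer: -17164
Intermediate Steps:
h(b, L) = -4 + 3*L (h(b, L) = (L + 2*L) - 4 = 3*L - 4 = -4 + 3*L)
613*h(f(6, 1), -8) = 613*(-4 + 3*(-8)) = 613*(-4 - 24) = 613*(-28) = -17164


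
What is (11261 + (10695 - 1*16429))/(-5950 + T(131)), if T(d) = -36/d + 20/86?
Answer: -31133591/33516588 ≈ -0.92890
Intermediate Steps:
T(d) = 10/43 - 36/d (T(d) = -36/d + 20*(1/86) = -36/d + 10/43 = 10/43 - 36/d)
(11261 + (10695 - 1*16429))/(-5950 + T(131)) = (11261 + (10695 - 1*16429))/(-5950 + (10/43 - 36/131)) = (11261 + (10695 - 16429))/(-5950 + (10/43 - 36*1/131)) = (11261 - 5734)/(-5950 + (10/43 - 36/131)) = 5527/(-5950 - 238/5633) = 5527/(-33516588/5633) = 5527*(-5633/33516588) = -31133591/33516588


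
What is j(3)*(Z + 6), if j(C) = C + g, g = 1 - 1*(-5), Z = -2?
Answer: 36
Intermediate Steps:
g = 6 (g = 1 + 5 = 6)
j(C) = 6 + C (j(C) = C + 6 = 6 + C)
j(3)*(Z + 6) = (6 + 3)*(-2 + 6) = 9*4 = 36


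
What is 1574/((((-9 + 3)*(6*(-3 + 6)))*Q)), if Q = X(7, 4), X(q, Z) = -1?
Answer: 787/54 ≈ 14.574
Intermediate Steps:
Q = -1
1574/((((-9 + 3)*(6*(-3 + 6)))*Q)) = 1574/((((-9 + 3)*(6*(-3 + 6)))*(-1))) = 1574/((-36*3*(-1))) = 1574/((-6*18*(-1))) = 1574/((-108*(-1))) = 1574/108 = 1574*(1/108) = 787/54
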